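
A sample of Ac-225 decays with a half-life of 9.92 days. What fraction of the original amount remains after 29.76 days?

n = 29.76/9.92 ≈ 3 half-lives.
Fraction remaining = (1/2)^3 ≈ 0.125.

0.125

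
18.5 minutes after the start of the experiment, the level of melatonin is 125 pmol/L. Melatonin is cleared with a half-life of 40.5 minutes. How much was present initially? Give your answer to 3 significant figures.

172 pmol/L

Number of half-lives elapsed: n = 18.5/40.5 ≈ 0.45679.
A₀ = A × 2^n = 125 × 2^0.45679 = 125 × 1.3725 ≈ 171.56 pmol/L.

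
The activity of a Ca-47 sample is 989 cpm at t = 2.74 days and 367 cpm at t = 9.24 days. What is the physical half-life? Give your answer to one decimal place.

4.5 days

Over Δt = 9.24 − 2.74 = 6.5 days, the level fell by a factor of 989/367 ≈ 2.6948.
n = log₂(2.6948) ≈ 1.4302 half-lives, so t½ = 6.5/1.4302 ≈ 4.5448 days.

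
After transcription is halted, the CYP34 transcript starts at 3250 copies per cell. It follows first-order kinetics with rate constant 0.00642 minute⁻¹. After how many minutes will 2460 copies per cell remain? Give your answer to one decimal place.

43.4 minutes

t½ = ln 2 / k = 0.69315 / 0.00642 ≈ 107.97 minutes.
Fraction remaining = 2460/3250 ≈ 0.75692.
n = log₂(3250/2460) = ln(1.3211)/ln 2 ≈ 0.40178 half-lives.
t = n × t½ = 0.40178 × 107.97 ≈ 43.379 minutes.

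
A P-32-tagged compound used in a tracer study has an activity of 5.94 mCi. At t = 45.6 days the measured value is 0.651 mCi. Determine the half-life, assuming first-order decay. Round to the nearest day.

14 days

A/A₀ = 0.651/5.94 ≈ 0.1096.
n = log₂(9.1244) ≈ 3.1897 half-lives elapsed in 45.6 days.
t½ = 45.6/3.1897 ≈ 14.296 days.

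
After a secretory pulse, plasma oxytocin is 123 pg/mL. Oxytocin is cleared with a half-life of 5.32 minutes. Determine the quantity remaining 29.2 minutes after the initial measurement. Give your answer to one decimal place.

Number of half-lives: n = 29.2/5.32 ≈ 5.4887.
Remaining = 123 × (1/2)^5.4887 = 123 × 0.022271 ≈ 2.7393 pg/mL.

2.7 pg/mL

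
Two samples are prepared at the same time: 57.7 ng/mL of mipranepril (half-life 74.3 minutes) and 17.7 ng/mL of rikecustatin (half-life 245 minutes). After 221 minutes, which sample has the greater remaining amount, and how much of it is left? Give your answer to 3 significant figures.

rikecustatin, 9.47 ng/mL

mipranepril: 57.7 × (1/2)^2.9744 ≈ 7.3415 ng/mL.
rikecustatin: 17.7 × (1/2)^0.90204 ≈ 9.4718 ng/mL.
Rikecustatin has more remaining, at ≈ 9.4718 ng/mL.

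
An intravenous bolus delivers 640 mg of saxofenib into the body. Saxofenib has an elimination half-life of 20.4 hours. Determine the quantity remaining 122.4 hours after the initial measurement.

10 mg

Elapsed time is 6 half-lives (122.4/20.4).
Each half-life halves the amount: 640 × (1/2)^6 = 640/64 = 10 mg.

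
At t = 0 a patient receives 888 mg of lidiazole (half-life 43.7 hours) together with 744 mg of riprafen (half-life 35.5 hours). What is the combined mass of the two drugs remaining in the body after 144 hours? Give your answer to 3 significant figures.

lidiazole: 888 × (1/2)^(144/43.7) = 888 × (1/2)^3.2952 ≈ 90.461 mg.
riprafen: 744 × (1/2)^(144/35.5) = 744 × (1/2)^4.0563 ≈ 44.719 mg.
Total = 90.461 + 44.719 ≈ 135.18 mg.

135 mg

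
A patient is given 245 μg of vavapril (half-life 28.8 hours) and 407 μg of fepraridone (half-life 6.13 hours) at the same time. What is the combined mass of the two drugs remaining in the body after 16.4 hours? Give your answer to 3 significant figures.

vavapril: 245 × (1/2)^(16.4/28.8) = 245 × (1/2)^0.56944 ≈ 165.1 μg.
fepraridone: 407 × (1/2)^(16.4/6.13) = 407 × (1/2)^2.6754 ≈ 63.713 μg.
Total = 165.1 + 63.713 ≈ 228.81 μg.

229 μg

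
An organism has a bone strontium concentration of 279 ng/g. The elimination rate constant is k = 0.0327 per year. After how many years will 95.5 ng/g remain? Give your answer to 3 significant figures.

t½ = ln 2 / k = 0.69315 / 0.0327 ≈ 21.197 years.
Fraction remaining = 95.5/279 ≈ 0.34229.
n = log₂(279/95.5) = ln(2.9215)/ln 2 ≈ 1.5467 half-lives.
t = n × t½ = 1.5467 × 21.197 ≈ 32.785 years.

32.8 years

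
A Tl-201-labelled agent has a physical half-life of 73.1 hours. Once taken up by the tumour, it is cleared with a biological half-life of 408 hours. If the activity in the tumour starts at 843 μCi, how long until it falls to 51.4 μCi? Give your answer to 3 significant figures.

1/t_eff = 1/t_phys + 1/t_biol = 1/73.1 + 1/408 = 0.016131 per hour.
t_eff = 73.1 × 408 / (73.1 + 408) ≈ 61.993 hours.
n = log₂(843/51.4) ≈ 4.0357; t = 4.0357 × 61.993 ≈ 250.18 hours.

250 hours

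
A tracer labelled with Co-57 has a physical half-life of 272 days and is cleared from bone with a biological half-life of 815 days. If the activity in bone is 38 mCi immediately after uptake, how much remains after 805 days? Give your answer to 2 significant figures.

2.5 mCi

1/t_eff = 1/t_phys + 1/t_biol = 1/272 + 1/815 = 0.0049035 per day.
t_eff = 272 × 815 / (272 + 815) ≈ 203.94 days.
Remaining = 38 × (1/2)^(805/203.94) = 38 × (1/2)^3.9473 ≈ 2.4634 mCi.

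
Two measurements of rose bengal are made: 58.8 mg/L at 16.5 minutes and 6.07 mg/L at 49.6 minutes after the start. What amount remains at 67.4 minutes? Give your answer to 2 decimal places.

1.79 mg/L

Over Δt = 49.6 − 16.5 = 33.1 minutes, the level fell by a factor of 58.8/6.07 ≈ 9.687.
n = log₂(9.687) ≈ 3.276 half-lives, so t½ = 33.1/3.276 ≈ 10.104 minutes.
From t = 49.6 to t = 67.4: 6.07 × (1/2)^((67.4−49.6)/10.104) ≈ 1.79 mg/L.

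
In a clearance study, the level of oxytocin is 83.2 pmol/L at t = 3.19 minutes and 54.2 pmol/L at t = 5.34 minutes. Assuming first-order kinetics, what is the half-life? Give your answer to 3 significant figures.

Over Δt = 5.34 − 3.19 = 2.15 minutes, the level fell by a factor of 83.2/54.2 ≈ 1.5351.
n = log₂(1.5351) ≈ 0.61829 half-lives, so t½ = 2.15/0.61829 ≈ 3.4773 minutes.

3.48 minutes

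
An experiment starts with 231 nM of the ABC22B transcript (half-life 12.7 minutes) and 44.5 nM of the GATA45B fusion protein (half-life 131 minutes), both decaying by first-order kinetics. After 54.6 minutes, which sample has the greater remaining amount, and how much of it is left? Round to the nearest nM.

ABC22B transcript: 231 × (1/2)^4.2992 ≈ 11.733 nM.
GATA45B fusion protein: 44.5 × (1/2)^0.41679 ≈ 33.334 nM.
GATA45B fusion protein has more remaining, at ≈ 33.334 nM.

GATA45B fusion protein, 33 nM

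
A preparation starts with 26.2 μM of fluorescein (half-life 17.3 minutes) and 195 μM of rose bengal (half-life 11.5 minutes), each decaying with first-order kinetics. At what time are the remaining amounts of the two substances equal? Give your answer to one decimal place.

Set 26.2·(1/2)^(t/17.3) = 195·(1/2)^(t/11.5).
Taking log₂: log₂(26.2/195) = t·(1/17.3 − 1/11.5).
log₂(0.13436) = -2.8958; 1/17.3 − 1/11.5 = -0.029153.
t = -2.8958 / -0.029153 ≈ 99.332 minutes.

99.3 minutes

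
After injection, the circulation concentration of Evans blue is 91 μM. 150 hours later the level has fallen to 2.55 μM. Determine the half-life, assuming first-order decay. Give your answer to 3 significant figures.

A/A₀ = 2.55/91 ≈ 0.028022.
n = log₂(35.686) ≈ 5.1573 half-lives elapsed in 150 hours.
t½ = 150/5.1573 ≈ 29.085 hours.

29.1 hours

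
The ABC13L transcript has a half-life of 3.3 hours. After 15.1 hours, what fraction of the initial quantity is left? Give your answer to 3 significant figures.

n = 15.1/3.3 ≈ 4.5758 half-lives.
Fraction remaining = (1/2)^4.5758 ≈ 0.041933.

0.0419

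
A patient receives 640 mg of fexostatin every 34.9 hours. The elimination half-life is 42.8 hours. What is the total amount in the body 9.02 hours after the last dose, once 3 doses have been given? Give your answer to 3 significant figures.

The 3 doses were given 78.82, 43.92, 9.02 hours ago.
Total = 640·(1/2)^(78.82/42.8) + 640·(1/2)^(43.92/42.8) + 640·(1/2)^(9.02/42.8)
      = 178.57 + 314.25 + 553.02 ≈ 1045.8 mg.

1050 mg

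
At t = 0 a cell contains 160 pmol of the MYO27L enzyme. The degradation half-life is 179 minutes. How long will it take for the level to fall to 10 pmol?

716 minutes

10/160 = 1/16, so 4 half-lives have elapsed.
t = 4 × 179 = 716 minutes.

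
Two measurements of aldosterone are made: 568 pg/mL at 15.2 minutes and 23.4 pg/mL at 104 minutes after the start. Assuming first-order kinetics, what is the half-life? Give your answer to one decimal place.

19.3 minutes

Over Δt = 104 − 15.2 = 88.8 minutes, the level fell by a factor of 568/23.4 ≈ 24.274.
n = log₂(24.274) ≈ 4.6013 half-lives, so t½ = 88.8/4.6013 ≈ 19.299 minutes.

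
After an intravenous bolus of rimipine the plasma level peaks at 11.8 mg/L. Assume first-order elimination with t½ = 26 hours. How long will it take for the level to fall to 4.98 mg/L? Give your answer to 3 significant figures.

32.4 hours

Fraction remaining = 4.98/11.8 ≈ 0.42203.
n = log₂(11.8/4.98) = ln(2.3695)/ln 2 ≈ 1.2446 half-lives.
t = n × t½ = 1.2446 × 26 ≈ 32.359 hours.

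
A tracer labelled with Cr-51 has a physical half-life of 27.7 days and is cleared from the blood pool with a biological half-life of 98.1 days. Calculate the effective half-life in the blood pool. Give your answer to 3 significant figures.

21.6 days

1/t_eff = 1/t_phys + 1/t_biol = 1/27.7 + 1/98.1 = 0.046295 per day.
t_eff = 27.7 × 98.1 / (27.7 + 98.1) ≈ 21.601 days.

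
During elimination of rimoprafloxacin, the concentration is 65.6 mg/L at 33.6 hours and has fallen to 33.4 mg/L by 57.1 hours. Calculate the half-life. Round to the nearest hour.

24 hours

Over Δt = 57.1 − 33.6 = 23.5 hours, the level fell by a factor of 65.6/33.4 ≈ 1.9641.
n = log₂(1.9641) ≈ 0.97385 half-lives, so t½ = 23.5/0.97385 ≈ 24.131 hours.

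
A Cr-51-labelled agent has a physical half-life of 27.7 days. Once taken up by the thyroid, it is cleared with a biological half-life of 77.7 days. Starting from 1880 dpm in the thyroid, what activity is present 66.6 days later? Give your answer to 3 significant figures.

1/t_eff = 1/t_phys + 1/t_biol = 1/27.7 + 1/77.7 = 0.048971 per day.
t_eff = 27.7 × 77.7 / (27.7 + 77.7) ≈ 20.42 days.
Remaining = 1880 × (1/2)^(66.6/20.42) = 1880 × (1/2)^3.2615 ≈ 196.05 dpm.

196 dpm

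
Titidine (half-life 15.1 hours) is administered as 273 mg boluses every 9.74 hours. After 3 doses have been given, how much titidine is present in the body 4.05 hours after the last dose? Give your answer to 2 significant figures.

The 3 doses were given 23.53, 13.79, 4.05 hours ago.
Total = 273·(1/2)^(23.53/15.1) + 273·(1/2)^(13.79/15.1) + 273·(1/2)^(4.05/15.1)
      = 92.699 + 144.96 + 226.69 ≈ 464.34 mg.

460 mg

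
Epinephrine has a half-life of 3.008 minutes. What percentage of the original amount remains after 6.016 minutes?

25%

n = 6.016/3.008 ≈ 2 half-lives.
Fraction remaining = (1/2)^2 ≈ 0.25, i.e. 25%.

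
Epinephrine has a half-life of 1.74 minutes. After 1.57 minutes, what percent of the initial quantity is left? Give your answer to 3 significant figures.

53.5%

n = 1.57/1.74 ≈ 0.9023 half-lives.
Fraction remaining = (1/2)^0.9023 ≈ 0.53503, i.e. 53.503%.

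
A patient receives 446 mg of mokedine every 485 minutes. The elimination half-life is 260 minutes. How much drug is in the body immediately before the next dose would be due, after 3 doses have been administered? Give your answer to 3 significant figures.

The 3 doses were given 1455, 970, 485 minutes ago.
Total = 446·(1/2)^(1455/260) + 446·(1/2)^(970/260) + 446·(1/2)^(485/260)
      = 9.2199 + 33.594 + 122.4 ≈ 165.22 mg.

165 mg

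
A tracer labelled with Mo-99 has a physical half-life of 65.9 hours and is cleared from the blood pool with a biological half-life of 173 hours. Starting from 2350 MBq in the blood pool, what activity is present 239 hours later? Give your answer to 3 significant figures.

73.0 MBq

1/t_eff = 1/t_phys + 1/t_biol = 1/65.9 + 1/173 = 0.020955 per hour.
t_eff = 65.9 × 173 / (65.9 + 173) ≈ 47.722 hours.
Remaining = 2350 × (1/2)^(239/47.722) = 2350 × (1/2)^5.0082 ≈ 73.021 MBq.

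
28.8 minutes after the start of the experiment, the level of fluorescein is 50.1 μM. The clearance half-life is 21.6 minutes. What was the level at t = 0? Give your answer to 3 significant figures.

126 μM

Number of half-lives elapsed: n = 28.8/21.6 ≈ 1.3333.
A₀ = A × 2^n = 50.1 × 2^1.3333 = 50.1 × 2.5198 ≈ 126.24 μM.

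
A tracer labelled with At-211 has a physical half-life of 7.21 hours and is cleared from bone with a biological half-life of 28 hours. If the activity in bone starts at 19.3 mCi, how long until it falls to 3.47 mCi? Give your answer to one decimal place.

1/t_eff = 1/t_phys + 1/t_biol = 1/7.21 + 1/28 = 0.17441 per hour.
t_eff = 7.21 × 28 / (7.21 + 28) ≈ 5.7336 hours.
n = log₂(19.3/3.47) ≈ 2.4756; t = 2.4756 × 5.7336 ≈ 14.194 hours.

14.2 hours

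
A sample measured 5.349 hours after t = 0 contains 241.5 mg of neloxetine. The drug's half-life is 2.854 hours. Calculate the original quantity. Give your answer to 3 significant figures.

885 mg

Number of half-lives elapsed: n = 5.349/2.854 ≈ 1.8742.
A₀ = A × 2^n = 241.5 × 2^1.8742 = 241.5 × 3.666 ≈ 885.34 mg.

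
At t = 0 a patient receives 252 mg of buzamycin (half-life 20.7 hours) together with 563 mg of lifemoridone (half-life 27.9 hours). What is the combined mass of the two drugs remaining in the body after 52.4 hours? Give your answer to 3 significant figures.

197 mg

buzamycin: 252 × (1/2)^(52.4/20.7) = 252 × (1/2)^2.5314 ≈ 43.589 mg.
lifemoridone: 563 × (1/2)^(52.4/27.9) = 563 × (1/2)^1.8781 ≈ 153.16 mg.
Total = 43.589 + 153.16 ≈ 196.74 mg.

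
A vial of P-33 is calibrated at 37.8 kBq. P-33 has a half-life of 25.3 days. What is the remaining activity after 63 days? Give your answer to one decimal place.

Number of half-lives: n = 63/25.3 ≈ 2.4901.
Remaining = 37.8 × (1/2)^2.4901 = 37.8 × 0.17799 ≈ 6.7281 kBq.

6.7 kBq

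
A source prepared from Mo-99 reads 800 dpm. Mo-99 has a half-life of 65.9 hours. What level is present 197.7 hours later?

100 dpm

Elapsed time is 3 half-lives (197.7/65.9).
Each half-life halves the amount: 800 × (1/2)^3 = 800/8 = 100 dpm.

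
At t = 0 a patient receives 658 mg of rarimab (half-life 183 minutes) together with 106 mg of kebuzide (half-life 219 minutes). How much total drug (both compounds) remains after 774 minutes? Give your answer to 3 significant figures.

rarimab: 658 × (1/2)^(774/183) = 658 × (1/2)^4.2295 ≈ 35.077 mg.
kebuzide: 106 × (1/2)^(774/219) = 106 × (1/2)^3.5342 ≈ 9.1494 mg.
Total = 35.077 + 9.1494 ≈ 44.226 mg.

44.2 mg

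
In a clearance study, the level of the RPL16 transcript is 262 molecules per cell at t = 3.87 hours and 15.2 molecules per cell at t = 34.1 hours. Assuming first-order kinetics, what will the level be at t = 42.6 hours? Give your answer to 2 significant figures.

Over Δt = 34.1 − 3.87 = 30.23 hours, the level fell by a factor of 262/15.2 ≈ 17.237.
n = log₂(17.237) ≈ 4.1074 half-lives, so t½ = 30.23/4.1074 ≈ 7.3598 hours.
From t = 34.1 to t = 42.6: 15.2 × (1/2)^((42.6−34.1)/7.3598) ≈ 6.8262 molecules per cell.

6.8 molecules per cell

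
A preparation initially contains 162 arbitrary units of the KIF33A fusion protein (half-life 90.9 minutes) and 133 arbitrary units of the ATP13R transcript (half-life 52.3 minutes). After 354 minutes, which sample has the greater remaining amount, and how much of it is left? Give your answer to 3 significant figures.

KIF33A fusion protein, 10.9 arbitrary units

KIF33A fusion protein: 162 × (1/2)^3.8944 ≈ 10.894 arbitrary units.
ATP13R transcript: 133 × (1/2)^6.7686 ≈ 1.2198 arbitrary units.
KIF33A fusion protein has more remaining, at ≈ 10.894 arbitrary units.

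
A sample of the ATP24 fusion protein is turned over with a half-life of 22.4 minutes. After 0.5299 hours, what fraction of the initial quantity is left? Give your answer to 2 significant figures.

0.5299 hours = 31.794 minutes.
n = 31.794/22.4 ≈ 1.4194 half-lives.
Fraction remaining = (1/2)^1.4194 ≈ 0.37387.

0.37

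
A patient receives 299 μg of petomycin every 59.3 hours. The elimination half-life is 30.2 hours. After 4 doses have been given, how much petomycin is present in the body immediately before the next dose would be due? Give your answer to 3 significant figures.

The 4 doses were given 237.2, 177.9, 118.6, 59.3 hours ago.
Total = 299·(1/2)^(237.2/30.2) + 299·(1/2)^(177.9/30.2) + 299·(1/2)^(118.6/30.2) + 299·(1/2)^(59.3/30.2)
      = 1.2921 + 5.0395 + 19.655 + 76.661 ≈ 102.65 μg.

103 μg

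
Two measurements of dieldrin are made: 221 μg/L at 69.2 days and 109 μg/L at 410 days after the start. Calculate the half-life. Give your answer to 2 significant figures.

330 days

Over Δt = 410 − 69.2 = 340.8 days, the level fell by a factor of 221/109 ≈ 2.0275.
n = log₂(2.0275) ≈ 1.0197 half-lives, so t½ = 340.8/1.0197 ≈ 334.21 days.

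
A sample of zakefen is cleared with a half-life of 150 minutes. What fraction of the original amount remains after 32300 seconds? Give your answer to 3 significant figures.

0.0831

32300 seconds = 538.333 minutes.
n = 538.333/150 ≈ 3.5889 half-lives.
Fraction remaining = (1/2)^3.5889 ≈ 0.083107.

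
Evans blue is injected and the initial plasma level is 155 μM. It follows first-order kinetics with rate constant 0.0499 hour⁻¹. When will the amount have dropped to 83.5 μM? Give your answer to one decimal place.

t½ = ln 2 / k = 0.69315 / 0.0499 ≈ 13.891 hours.
Fraction remaining = 83.5/155 ≈ 0.53871.
n = log₂(155/83.5) = ln(1.8563)/ln 2 ≈ 0.89242 half-lives.
t = n × t½ = 0.89242 × 13.891 ≈ 12.396 hours.

12.4 hours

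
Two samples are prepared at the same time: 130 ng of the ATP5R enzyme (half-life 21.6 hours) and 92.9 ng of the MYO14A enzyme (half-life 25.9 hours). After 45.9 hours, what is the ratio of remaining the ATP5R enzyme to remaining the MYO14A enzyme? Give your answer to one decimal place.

ATP5R enzyme: 130 × (1/2)^(45.9/21.6) = 130 × (1/2)^2.125 ≈ 29.803 ng.
MYO14A enzyme: 92.9 × (1/2)^(45.9/25.9) = 92.9 × (1/2)^1.7722 ≈ 27.198 ng.
Ratio ≈ 29.803 / 27.198 ≈ 1.0958.

1.1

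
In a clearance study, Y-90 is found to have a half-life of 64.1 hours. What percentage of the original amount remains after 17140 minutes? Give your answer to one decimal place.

17140 minutes = 285.667 hours.
n = 285.667/64.1 ≈ 4.4566 half-lives.
Fraction remaining = (1/2)^4.4566 ≈ 0.045545, i.e. 4.5545%.

4.6%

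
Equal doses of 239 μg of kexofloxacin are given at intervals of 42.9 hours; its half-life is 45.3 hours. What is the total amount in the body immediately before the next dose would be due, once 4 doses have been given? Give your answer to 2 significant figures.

The 4 doses were given 171.6, 128.7, 85.8, 42.9 hours ago.
Total = 239·(1/2)^(171.6/45.3) + 239·(1/2)^(128.7/45.3) + 239·(1/2)^(85.8/45.3) + 239·(1/2)^(42.9/45.3)
      = 17.301 + 33.354 + 64.304 + 123.97 ≈ 238.93 μg.

240 μg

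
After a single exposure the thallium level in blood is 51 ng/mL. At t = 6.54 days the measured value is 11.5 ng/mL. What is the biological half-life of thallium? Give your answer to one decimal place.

A/A₀ = 11.5/51 ≈ 0.22549.
n = log₂(4.4348) ≈ 2.1489 half-lives elapsed in 6.54 days.
t½ = 6.54/2.1489 ≈ 3.0435 days.

3.0 days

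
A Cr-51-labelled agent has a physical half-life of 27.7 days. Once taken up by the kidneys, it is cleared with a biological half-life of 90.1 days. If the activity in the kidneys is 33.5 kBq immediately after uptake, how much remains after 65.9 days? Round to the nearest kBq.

1/t_eff = 1/t_phys + 1/t_biol = 1/27.7 + 1/90.1 = 0.0472 per day.
t_eff = 27.7 × 90.1 / (27.7 + 90.1) ≈ 21.187 days.
Remaining = 33.5 × (1/2)^(65.9/21.187) = 33.5 × (1/2)^3.1105 ≈ 3.8788 kBq.

4 kBq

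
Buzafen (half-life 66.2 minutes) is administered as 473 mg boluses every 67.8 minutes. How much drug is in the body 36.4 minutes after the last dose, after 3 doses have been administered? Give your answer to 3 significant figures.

560 mg

The 3 doses were given 172, 104.2, 36.4 minutes ago.
Total = 473·(1/2)^(172/66.2) + 473·(1/2)^(104.2/66.2) + 473·(1/2)^(36.4/66.2)
      = 78.114 + 158.87 + 323.1 ≈ 560.08 mg.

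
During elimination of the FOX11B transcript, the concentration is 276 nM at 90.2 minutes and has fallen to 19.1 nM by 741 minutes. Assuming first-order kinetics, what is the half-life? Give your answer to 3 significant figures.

169 minutes

Over Δt = 741 − 90.2 = 650.8 minutes, the level fell by a factor of 276/19.1 ≈ 14.45.
n = log₂(14.45) ≈ 3.853 half-lives, so t½ = 650.8/3.853 ≈ 168.91 minutes.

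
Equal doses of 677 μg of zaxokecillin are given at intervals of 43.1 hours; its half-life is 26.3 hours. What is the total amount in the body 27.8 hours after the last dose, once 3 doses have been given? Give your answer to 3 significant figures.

The 3 doses were given 114, 70.9, 27.8 hours ago.
Total = 677·(1/2)^(114/26.3) + 677·(1/2)^(70.9/26.3) + 677·(1/2)^(27.8/26.3)
      = 33.554 + 104.49 + 325.38 ≈ 463.42 μg.

463 μg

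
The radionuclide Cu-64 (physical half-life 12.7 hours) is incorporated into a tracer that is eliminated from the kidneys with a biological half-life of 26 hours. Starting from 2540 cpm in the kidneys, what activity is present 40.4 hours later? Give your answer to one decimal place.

95.4 cpm

1/t_eff = 1/t_phys + 1/t_biol = 1/12.7 + 1/26 = 0.1172 per hour.
t_eff = 12.7 × 26 / (12.7 + 26) ≈ 8.5323 hours.
Remaining = 2540 × (1/2)^(40.4/8.5323) = 2540 × (1/2)^4.7349 ≈ 95.383 cpm.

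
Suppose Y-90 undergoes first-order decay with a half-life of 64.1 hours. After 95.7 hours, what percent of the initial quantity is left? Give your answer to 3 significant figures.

n = 95.7/64.1 ≈ 1.493 half-lives.
Fraction remaining = (1/2)^1.493 ≈ 0.35528, i.e. 35.528%.

35.5%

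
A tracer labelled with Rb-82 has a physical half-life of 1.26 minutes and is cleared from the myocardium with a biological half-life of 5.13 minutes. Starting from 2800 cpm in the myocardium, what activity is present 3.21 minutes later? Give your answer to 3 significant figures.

1/t_eff = 1/t_phys + 1/t_biol = 1/1.26 + 1/5.13 = 0.98858 per minute.
t_eff = 1.26 × 5.13 / (1.26 + 5.13) ≈ 1.0115 minutes.
Remaining = 2800 × (1/2)^(3.21/1.0115) = 2800 × (1/2)^3.1734 ≈ 310.37 cpm.

310 cpm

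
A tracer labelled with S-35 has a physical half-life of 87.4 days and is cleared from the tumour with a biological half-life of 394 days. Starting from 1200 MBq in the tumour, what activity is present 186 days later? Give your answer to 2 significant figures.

1/t_eff = 1/t_phys + 1/t_biol = 1/87.4 + 1/394 = 0.01398 per day.
t_eff = 87.4 × 394 / (87.4 + 394) ≈ 71.532 days.
Remaining = 1200 × (1/2)^(186/71.532) = 1200 × (1/2)^2.6002 ≈ 197.89 MBq.

200 MBq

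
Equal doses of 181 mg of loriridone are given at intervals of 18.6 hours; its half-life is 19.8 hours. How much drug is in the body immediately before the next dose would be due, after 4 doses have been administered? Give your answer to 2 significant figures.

180 mg

The 4 doses were given 74.4, 55.8, 37.2, 18.6 hours ago.
Total = 181·(1/2)^(74.4/19.8) + 181·(1/2)^(55.8/19.8) + 181·(1/2)^(37.2/19.8) + 181·(1/2)^(18.6/19.8)
      = 13.382 + 25.664 + 49.216 + 94.383 ≈ 182.65 mg.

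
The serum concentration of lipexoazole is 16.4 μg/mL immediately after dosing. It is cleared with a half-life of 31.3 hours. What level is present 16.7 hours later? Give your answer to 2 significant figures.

11 μg/mL

Number of half-lives: n = 16.7/31.3 ≈ 0.53355.
Remaining = 16.4 × (1/2)^0.53355 = 16.4 × 0.69085 ≈ 11.33 μg/mL.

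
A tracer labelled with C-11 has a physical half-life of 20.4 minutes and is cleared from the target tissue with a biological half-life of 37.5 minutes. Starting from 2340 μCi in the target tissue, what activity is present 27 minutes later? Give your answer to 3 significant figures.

1/t_eff = 1/t_phys + 1/t_biol = 1/20.4 + 1/37.5 = 0.075686 per minute.
t_eff = 20.4 × 37.5 / (20.4 + 37.5) ≈ 13.212 minutes.
Remaining = 2340 × (1/2)^(27/13.212) = 2340 × (1/2)^2.0435 ≈ 567.61 μCi.

568 μCi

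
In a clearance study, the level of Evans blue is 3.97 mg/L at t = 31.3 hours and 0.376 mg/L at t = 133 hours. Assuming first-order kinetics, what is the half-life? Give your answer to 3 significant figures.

Over Δt = 133 − 31.3 = 101.7 hours, the level fell by a factor of 3.97/0.376 ≈ 10.559.
n = log₂(10.559) ≈ 3.4003 half-lives, so t½ = 101.7/3.4003 ≈ 29.909 hours.

29.9 hours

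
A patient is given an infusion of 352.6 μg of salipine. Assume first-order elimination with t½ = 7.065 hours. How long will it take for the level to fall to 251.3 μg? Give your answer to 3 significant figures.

Fraction remaining = 251.3/352.6 ≈ 0.71271.
n = log₂(352.6/251.3) = ln(1.4031)/ln 2 ≈ 0.48862 half-lives.
t = n × t½ = 0.48862 × 7.065 ≈ 3.4521 hours.

3.45 hours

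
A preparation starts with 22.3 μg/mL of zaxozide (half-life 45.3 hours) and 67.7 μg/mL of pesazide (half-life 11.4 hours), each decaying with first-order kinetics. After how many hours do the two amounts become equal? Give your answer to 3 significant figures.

24.4 hours

Set 22.3·(1/2)^(t/45.3) = 67.7·(1/2)^(t/11.4).
Taking log₂: log₂(22.3/67.7) = t·(1/45.3 − 1/11.4).
log₂(0.32939) = -1.6021; 1/45.3 − 1/11.4 = -0.065644.
t = -1.6021 / -0.065644 ≈ 24.406 hours.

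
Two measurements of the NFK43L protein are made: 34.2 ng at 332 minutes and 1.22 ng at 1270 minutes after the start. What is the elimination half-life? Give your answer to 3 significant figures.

Over Δt = 1270 − 332 = 938 minutes, the level fell by a factor of 34.2/1.22 ≈ 28.033.
n = log₂(28.033) ≈ 4.809 half-lives, so t½ = 938/4.809 ≈ 195.05 minutes.

195 minutes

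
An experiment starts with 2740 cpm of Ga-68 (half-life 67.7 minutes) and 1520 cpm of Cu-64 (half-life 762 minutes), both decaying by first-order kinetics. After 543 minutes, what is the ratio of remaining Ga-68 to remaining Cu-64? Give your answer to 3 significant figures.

Ga-68: 2740 × (1/2)^(543/67.7) = 2740 × (1/2)^8.0207 ≈ 10.551 cpm.
Cu-64: 1520 × (1/2)^(543/762) = 1520 × (1/2)^0.7126 ≈ 927.53 cpm.
Ratio ≈ 10.551 / 927.53 ≈ 0.011375.

0.0114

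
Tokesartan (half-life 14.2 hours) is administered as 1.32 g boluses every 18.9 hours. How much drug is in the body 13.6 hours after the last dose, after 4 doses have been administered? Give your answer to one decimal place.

1.1 g

The 4 doses were given 70.3, 51.4, 32.5, 13.6 hours ago.
Total = 1.32·(1/2)^(70.3/14.2) + 1.32·(1/2)^(51.4/14.2) + 1.32·(1/2)^(32.5/14.2) + 1.32·(1/2)^(13.6/14.2)
      = 0.042684 + 0.10738 + 0.27014 + 0.67962 ≈ 1.0998 g.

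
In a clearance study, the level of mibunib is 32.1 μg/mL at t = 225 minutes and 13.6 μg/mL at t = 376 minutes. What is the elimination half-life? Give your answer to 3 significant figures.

122 minutes

Over Δt = 376 − 225 = 151 minutes, the level fell by a factor of 32.1/13.6 ≈ 2.3603.
n = log₂(2.3603) ≈ 1.239 half-lives, so t½ = 151/1.239 ≈ 121.88 minutes.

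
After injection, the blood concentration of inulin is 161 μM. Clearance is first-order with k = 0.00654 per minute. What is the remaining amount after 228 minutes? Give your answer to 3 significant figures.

36.2 μM

t½ = ln 2 / k = 0.69315 / 0.00654 ≈ 105.99 minutes.
Number of half-lives: n = 228/105.99 ≈ 2.1512.
Remaining = 161 × (1/2)^2.1512 = 161 × 0.22512 ≈ 36.244 μM.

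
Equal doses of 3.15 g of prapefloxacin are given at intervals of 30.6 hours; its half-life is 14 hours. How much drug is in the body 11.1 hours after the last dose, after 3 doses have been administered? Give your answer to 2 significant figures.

2.3 g

The 3 doses were given 72.3, 41.7, 11.1 hours ago.
Total = 3.15·(1/2)^(72.3/14) + 3.15·(1/2)^(41.7/14) + 3.15·(1/2)^(11.1/14)
      = 0.087843 + 0.39964 + 1.8182 ≈ 2.3057 g.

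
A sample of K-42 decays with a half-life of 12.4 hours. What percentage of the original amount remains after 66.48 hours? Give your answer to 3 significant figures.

n = 66.48/12.4 ≈ 5.3613 half-lives.
Fraction remaining = (1/2)^5.3613 ≈ 0.024327, i.e. 2.4327%.

2.43%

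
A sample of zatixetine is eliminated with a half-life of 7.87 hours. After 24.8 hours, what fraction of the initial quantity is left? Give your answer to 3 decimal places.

n = 24.8/7.87 ≈ 3.1512 half-lives.
Fraction remaining = (1/2)^3.1512 ≈ 0.11256.

0.113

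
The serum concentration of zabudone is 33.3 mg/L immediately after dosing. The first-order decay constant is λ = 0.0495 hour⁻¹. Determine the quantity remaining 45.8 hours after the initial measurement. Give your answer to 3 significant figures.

3.45 mg/L

t½ = ln 2 / λ = 0.69315 / 0.0495 ≈ 14.003 hours.
Number of half-lives: n = 45.8/14.003 ≈ 3.2707.
Remaining = 33.3 × (1/2)^3.2707 = 33.3 × 0.10361 ≈ 3.4503 mg/L.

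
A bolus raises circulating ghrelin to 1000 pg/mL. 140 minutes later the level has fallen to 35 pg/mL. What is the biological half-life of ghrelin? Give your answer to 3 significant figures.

A/A₀ = 35/1000 ≈ 0.035.
n = log₂(28.571) ≈ 4.8365 half-lives elapsed in 140 minutes.
t½ = 140/4.8365 ≈ 28.947 minutes.

28.9 minutes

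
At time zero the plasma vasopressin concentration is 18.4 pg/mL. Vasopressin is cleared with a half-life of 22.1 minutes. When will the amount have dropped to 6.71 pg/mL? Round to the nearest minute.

32 minutes

Fraction remaining = 6.71/18.4 ≈ 0.36467.
n = log₂(18.4/6.71) = ln(2.7422)/ln 2 ≈ 1.4553 half-lives.
t = n × t½ = 1.4553 × 22.1 ≈ 32.163 minutes.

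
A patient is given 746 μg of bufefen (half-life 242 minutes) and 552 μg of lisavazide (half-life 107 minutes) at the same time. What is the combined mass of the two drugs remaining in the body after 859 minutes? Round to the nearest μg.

66 μg

bufefen: 746 × (1/2)^(859/242) = 746 × (1/2)^3.5496 ≈ 63.71 μg.
lisavazide: 552 × (1/2)^(859/107) = 552 × (1/2)^8.028 ≈ 2.1147 μg.
Total = 63.71 + 2.1147 ≈ 65.825 μg.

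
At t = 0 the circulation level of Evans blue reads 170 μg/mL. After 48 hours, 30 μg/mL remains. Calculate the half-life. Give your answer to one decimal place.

19.2 hours

A/A₀ = 30/170 ≈ 0.17647.
n = log₂(5.6667) ≈ 2.5025 half-lives elapsed in 48 hours.
t½ = 48/2.5025 ≈ 19.181 hours.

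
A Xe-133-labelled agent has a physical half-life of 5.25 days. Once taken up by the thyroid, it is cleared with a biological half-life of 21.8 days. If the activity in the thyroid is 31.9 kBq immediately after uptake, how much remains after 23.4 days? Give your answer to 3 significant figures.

0.690 kBq

1/t_eff = 1/t_phys + 1/t_biol = 1/5.25 + 1/21.8 = 0.23635 per day.
t_eff = 5.25 × 21.8 / (5.25 + 21.8) ≈ 4.2311 days.
Remaining = 31.9 × (1/2)^(23.4/4.2311) = 31.9 × (1/2)^5.5305 ≈ 0.69013 kBq.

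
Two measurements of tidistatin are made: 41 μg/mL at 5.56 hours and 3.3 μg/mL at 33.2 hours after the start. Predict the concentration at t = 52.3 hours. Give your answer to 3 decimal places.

Over Δt = 33.2 − 5.56 = 27.64 hours, the level fell by a factor of 41/3.3 ≈ 12.424.
n = log₂(12.424) ≈ 3.6351 half-lives, so t½ = 27.64/3.6351 ≈ 7.6037 hours.
From t = 33.2 to t = 52.3: 3.3 × (1/2)^((52.3−33.2)/7.6037) ≈ 0.57855 μg/mL.

0.579 μg/mL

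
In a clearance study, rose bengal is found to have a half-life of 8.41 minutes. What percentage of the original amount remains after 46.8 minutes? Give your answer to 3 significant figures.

n = 46.8/8.41 ≈ 5.5648 half-lives.
Fraction remaining = (1/2)^5.5648 ≈ 0.021126, i.e. 2.1126%.

2.11%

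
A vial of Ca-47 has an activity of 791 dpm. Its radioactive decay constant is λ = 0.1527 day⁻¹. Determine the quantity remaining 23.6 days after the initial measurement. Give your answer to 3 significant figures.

t½ = ln 2 / λ = 0.69315 / 0.1527 ≈ 4.5393 days.
Number of half-lives: n = 23.6/4.5393 ≈ 5.1991.
Remaining = 791 × (1/2)^5.1991 = 791 × 0.027222 ≈ 21.533 dpm.

21.5 dpm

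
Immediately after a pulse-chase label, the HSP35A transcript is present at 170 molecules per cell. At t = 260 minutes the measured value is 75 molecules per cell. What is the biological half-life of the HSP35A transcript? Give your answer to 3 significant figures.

A/A₀ = 75/170 ≈ 0.44118.
n = log₂(2.2667) ≈ 1.1806 half-lives elapsed in 260 minutes.
t½ = 260/1.1806 ≈ 220.23 minutes.

220 minutes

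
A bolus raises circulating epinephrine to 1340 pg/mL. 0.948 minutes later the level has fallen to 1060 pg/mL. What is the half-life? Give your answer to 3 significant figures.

2.80 minutes

A/A₀ = 1060/1340 ≈ 0.79104.
n = log₂(1.2642) ≈ 0.33817 half-lives elapsed in 0.948 minutes.
t½ = 0.948/0.33817 ≈ 2.8033 minutes.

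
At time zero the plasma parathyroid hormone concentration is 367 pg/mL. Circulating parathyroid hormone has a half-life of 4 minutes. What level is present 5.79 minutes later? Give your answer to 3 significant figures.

Number of half-lives: n = 5.79/4 ≈ 1.4475.
Remaining = 367 × (1/2)^1.4475 = 367 × 0.36666 ≈ 134.56 pg/mL.

135 pg/mL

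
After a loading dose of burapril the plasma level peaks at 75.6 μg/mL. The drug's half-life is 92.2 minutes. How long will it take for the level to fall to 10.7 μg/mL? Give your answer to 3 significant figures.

Fraction remaining = 10.7/75.6 ≈ 0.14153.
n = log₂(75.6/10.7) = ln(7.0654)/ln 2 ≈ 2.8208 half-lives.
t = n × t½ = 2.8208 × 92.2 ≈ 260.08 minutes.

260 minutes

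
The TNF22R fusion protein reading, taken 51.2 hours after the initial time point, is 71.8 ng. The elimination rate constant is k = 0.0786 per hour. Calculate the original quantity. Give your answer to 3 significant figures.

4020 ng

t½ = ln 2 / k = 0.69315 / 0.0786 ≈ 8.8187 hours.
Number of half-lives elapsed: n = 51.2/8.8187 ≈ 5.8059.
A₀ = A × 2^n = 71.8 × 2^5.8059 = 71.8 × 55.942 ≈ 4016.7 ng.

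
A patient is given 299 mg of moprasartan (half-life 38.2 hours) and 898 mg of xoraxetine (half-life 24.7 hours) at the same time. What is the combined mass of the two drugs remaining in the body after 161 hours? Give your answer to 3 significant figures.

25.9 mg

moprasartan: 299 × (1/2)^(161/38.2) = 299 × (1/2)^4.2147 ≈ 16.104 mg.
xoraxetine: 898 × (1/2)^(161/24.7) = 898 × (1/2)^6.5182 ≈ 9.7971 mg.
Total = 16.104 + 9.7971 ≈ 25.901 mg.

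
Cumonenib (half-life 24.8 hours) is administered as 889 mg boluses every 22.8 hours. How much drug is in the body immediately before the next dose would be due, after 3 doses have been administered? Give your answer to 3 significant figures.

The 3 doses were given 68.4, 45.6, 22.8 hours ago.
Total = 889·(1/2)^(68.4/24.8) + 889·(1/2)^(45.6/24.8) + 889·(1/2)^(22.8/24.8)
      = 131.41 + 248.54 + 470.05 ≈ 850.01 mg.

850 mg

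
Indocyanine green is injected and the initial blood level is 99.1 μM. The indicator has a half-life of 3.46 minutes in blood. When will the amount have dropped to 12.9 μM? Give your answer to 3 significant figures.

Fraction remaining = 12.9/99.1 ≈ 0.13017.
n = log₂(99.1/12.9) = ln(7.6822)/ln 2 ≈ 2.9415 half-lives.
t = n × t½ = 2.9415 × 3.46 ≈ 10.178 minutes.

10.2 minutes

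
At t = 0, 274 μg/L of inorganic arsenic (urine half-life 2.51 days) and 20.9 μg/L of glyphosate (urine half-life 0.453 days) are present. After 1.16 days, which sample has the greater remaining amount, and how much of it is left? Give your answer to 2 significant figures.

inorganic arsenic, 200 μg/L

inorganic arsenic: 274 × (1/2)^0.46215 ≈ 198.9 μg/L.
glyphosate: 20.9 × (1/2)^2.5607 ≈ 3.5424 μg/L.
Inorganic arsenic has more remaining, at ≈ 198.9 μg/L.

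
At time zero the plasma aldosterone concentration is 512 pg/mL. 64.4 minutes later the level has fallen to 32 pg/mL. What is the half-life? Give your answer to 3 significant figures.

A/A₀ = 32/512 ≈ 0.0625.
n = log₂(16) ≈ 4 half-lives elapsed in 64.4 minutes.
t½ = 64.4/4 ≈ 16.1 minutes.

16.1 minutes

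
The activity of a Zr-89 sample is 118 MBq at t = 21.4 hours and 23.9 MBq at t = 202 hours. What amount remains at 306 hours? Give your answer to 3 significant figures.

9.53 MBq

Over Δt = 202 − 21.4 = 180.6 hours, the level fell by a factor of 118/23.9 ≈ 4.9372.
n = log₂(4.9372) ≈ 2.3037 half-lives, so t½ = 180.6/2.3037 ≈ 78.395 hours.
From t = 202 to t = 306: 23.9 × (1/2)^((306−202)/78.395) ≈ 9.529 MBq.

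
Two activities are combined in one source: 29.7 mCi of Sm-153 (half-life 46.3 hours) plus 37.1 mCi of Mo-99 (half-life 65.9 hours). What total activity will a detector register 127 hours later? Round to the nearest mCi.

14 mCi

Sm-153: 29.7 × (1/2)^(127/46.3) = 29.7 × (1/2)^2.743 ≈ 4.4365 mCi.
Mo-99: 37.1 × (1/2)^(127/65.9) = 37.1 × (1/2)^1.9272 ≈ 9.7553 mCi.
Total = 4.4365 + 9.7553 ≈ 14.192 mCi.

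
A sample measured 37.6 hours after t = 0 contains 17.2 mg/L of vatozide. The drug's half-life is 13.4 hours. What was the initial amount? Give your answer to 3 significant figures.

120 mg/L

Number of half-lives elapsed: n = 37.6/13.4 ≈ 2.806.
A₀ = A × 2^n = 17.2 × 2^2.806 = 17.2 × 6.9933 ≈ 120.28 mg/L.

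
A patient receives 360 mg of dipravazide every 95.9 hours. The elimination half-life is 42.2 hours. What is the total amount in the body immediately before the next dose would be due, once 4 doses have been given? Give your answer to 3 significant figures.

93.8 mg

The 4 doses were given 383.6, 287.7, 191.8, 95.9 hours ago.
Total = 360·(1/2)^(383.6/42.2) + 360·(1/2)^(287.7/42.2) + 360·(1/2)^(191.8/42.2) + 360·(1/2)^(95.9/42.2)
      = 0.66058 + 3.1917 + 15.421 + 74.509 ≈ 93.782 mg.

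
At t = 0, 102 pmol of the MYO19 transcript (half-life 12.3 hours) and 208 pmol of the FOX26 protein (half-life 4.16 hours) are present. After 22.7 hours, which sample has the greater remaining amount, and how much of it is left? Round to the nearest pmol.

MYO19 transcript: 102 × (1/2)^1.8455 ≈ 28.382 pmol.
FOX26 protein: 208 × (1/2)^5.4567 ≈ 4.7361 pmol.
MYO19 transcript has more remaining, at ≈ 28.382 pmol.

MYO19 transcript, 28 pmol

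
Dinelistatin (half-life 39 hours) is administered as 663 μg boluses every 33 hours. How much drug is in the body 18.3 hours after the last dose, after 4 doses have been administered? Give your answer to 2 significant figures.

The 4 doses were given 117.3, 84.3, 51.3, 18.3 hours ago.
Total = 663·(1/2)^(117.3/39) + 663·(1/2)^(84.3/39) + 663·(1/2)^(51.3/39) + 663·(1/2)^(18.3/39)
      = 82.434 + 148.19 + 266.41 + 478.92 ≈ 975.95 μg.

980 μg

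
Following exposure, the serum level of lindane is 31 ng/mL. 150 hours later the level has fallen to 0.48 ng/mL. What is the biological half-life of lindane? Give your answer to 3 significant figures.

24.9 hours

A/A₀ = 0.48/31 ≈ 0.015484.
n = log₂(64.583) ≈ 6.0131 half-lives elapsed in 150 hours.
t½ = 150/6.0131 ≈ 24.946 hours.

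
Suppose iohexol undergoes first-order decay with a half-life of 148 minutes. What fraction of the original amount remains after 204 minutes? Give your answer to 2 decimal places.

n = 204/148 ≈ 1.3784 half-lives.
Fraction remaining = (1/2)^1.3784 ≈ 0.38465.

0.38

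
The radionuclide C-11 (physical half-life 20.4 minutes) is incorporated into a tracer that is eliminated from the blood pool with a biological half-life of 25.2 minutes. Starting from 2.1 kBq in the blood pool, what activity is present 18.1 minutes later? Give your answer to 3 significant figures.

1/t_eff = 1/t_phys + 1/t_biol = 1/20.4 + 1/25.2 = 0.088702 per minute.
t_eff = 20.4 × 25.2 / (20.4 + 25.2) ≈ 11.274 minutes.
Remaining = 2.1 × (1/2)^(18.1/11.274) = 2.1 × (1/2)^1.6055 ≈ 0.6901 kBq.

0.690 kBq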